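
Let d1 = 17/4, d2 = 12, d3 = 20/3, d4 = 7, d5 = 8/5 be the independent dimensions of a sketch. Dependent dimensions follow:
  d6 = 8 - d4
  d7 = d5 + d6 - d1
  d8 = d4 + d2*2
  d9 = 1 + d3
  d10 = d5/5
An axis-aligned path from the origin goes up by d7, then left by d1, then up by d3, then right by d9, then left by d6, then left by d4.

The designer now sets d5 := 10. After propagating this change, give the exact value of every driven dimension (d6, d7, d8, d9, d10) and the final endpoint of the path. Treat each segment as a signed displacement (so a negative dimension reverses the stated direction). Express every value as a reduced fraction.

d6 = 1
d7 = 27/4
d8 = 31
d9 = 23/3
d10 = 2
endpoint = (-55/12, 161/12)

Apply edit: d5 := 10
  d6 = 8 - d4 = 1
  d7 = d5 + d6 - d1 = 27/4
  d8 = d4 + d2*2 = 31
  d9 = 1 + d3 = 23/3
  d10 = d5/5 = 2
Walk from origin (0, 0):
  seg 1: up by d7 = 27/4 → (0, 27/4)
  seg 2: left by d1 = 17/4 → (-17/4, 27/4)
  seg 3: up by d3 = 20/3 → (-17/4, 161/12)
  seg 4: right by d9 = 23/3 → (41/12, 161/12)
  seg 5: left by d6 = 1 → (29/12, 161/12)
  seg 6: left by d4 = 7 → (-55/12, 161/12)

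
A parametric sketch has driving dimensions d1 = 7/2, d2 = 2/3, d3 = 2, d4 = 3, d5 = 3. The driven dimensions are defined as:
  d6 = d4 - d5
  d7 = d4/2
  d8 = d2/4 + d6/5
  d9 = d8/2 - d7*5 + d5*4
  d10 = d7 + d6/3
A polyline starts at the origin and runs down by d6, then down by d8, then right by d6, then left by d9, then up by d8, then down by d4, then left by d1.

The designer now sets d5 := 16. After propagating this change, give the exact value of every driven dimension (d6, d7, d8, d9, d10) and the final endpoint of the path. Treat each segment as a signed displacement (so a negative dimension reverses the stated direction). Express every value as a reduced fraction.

Apply edit: d5 := 16
  d6 = d4 - d5 = -13
  d7 = d4/2 = 3/2
  d8 = d2/4 + d6/5 = -73/30
  d9 = d8/2 - d7*5 + d5*4 = 3317/60
  d10 = d7 + d6/3 = -17/6
Walk from origin (0, 0):
  seg 1: down by d6 = -13 → (0, 13)
  seg 2: down by d8 = -73/30 → (0, 463/30)
  seg 3: right by d6 = -13 → (-13, 463/30)
  seg 4: left by d9 = 3317/60 → (-4097/60, 463/30)
  seg 5: up by d8 = -73/30 → (-4097/60, 13)
  seg 6: down by d4 = 3 → (-4097/60, 10)
  seg 7: left by d1 = 7/2 → (-4307/60, 10)

d6 = -13
d7 = 3/2
d8 = -73/30
d9 = 3317/60
d10 = -17/6
endpoint = (-4307/60, 10)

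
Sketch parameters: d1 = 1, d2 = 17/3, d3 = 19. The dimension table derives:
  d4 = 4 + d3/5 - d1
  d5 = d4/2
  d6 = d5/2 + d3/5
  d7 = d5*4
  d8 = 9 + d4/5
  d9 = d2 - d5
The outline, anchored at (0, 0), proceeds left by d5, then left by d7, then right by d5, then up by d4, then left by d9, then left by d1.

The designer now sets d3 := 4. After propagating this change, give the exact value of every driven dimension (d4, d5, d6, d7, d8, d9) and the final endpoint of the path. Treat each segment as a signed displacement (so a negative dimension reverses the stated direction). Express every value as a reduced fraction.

d4 = 19/5
d5 = 19/10
d6 = 7/4
d7 = 38/5
d8 = 244/25
d9 = 113/30
endpoint = (-371/30, 19/5)

Apply edit: d3 := 4
  d4 = 4 + d3/5 - d1 = 19/5
  d5 = d4/2 = 19/10
  d6 = d5/2 + d3/5 = 7/4
  d7 = d5*4 = 38/5
  d8 = 9 + d4/5 = 244/25
  d9 = d2 - d5 = 113/30
Walk from origin (0, 0):
  seg 1: left by d5 = 19/10 → (-19/10, 0)
  seg 2: left by d7 = 38/5 → (-19/2, 0)
  seg 3: right by d5 = 19/10 → (-38/5, 0)
  seg 4: up by d4 = 19/5 → (-38/5, 19/5)
  seg 5: left by d9 = 113/30 → (-341/30, 19/5)
  seg 6: left by d1 = 1 → (-371/30, 19/5)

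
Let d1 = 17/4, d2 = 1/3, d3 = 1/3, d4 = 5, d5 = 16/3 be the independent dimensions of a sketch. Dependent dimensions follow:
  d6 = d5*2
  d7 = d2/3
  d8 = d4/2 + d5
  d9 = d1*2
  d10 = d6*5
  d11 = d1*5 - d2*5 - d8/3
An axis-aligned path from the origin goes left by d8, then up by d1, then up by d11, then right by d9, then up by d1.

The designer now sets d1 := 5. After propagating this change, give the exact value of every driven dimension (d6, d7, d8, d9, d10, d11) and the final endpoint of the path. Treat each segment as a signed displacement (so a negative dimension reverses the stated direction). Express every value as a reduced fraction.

d6 = 32/3
d7 = 1/9
d8 = 47/6
d9 = 10
d10 = 160/3
d11 = 373/18
endpoint = (13/6, 553/18)

Apply edit: d1 := 5
  d6 = d5*2 = 32/3
  d7 = d2/3 = 1/9
  d8 = d4/2 + d5 = 47/6
  d9 = d1*2 = 10
  d10 = d6*5 = 160/3
  d11 = d1*5 - d2*5 - d8/3 = 373/18
Walk from origin (0, 0):
  seg 1: left by d8 = 47/6 → (-47/6, 0)
  seg 2: up by d1 = 5 → (-47/6, 5)
  seg 3: up by d11 = 373/18 → (-47/6, 463/18)
  seg 4: right by d9 = 10 → (13/6, 463/18)
  seg 5: up by d1 = 5 → (13/6, 553/18)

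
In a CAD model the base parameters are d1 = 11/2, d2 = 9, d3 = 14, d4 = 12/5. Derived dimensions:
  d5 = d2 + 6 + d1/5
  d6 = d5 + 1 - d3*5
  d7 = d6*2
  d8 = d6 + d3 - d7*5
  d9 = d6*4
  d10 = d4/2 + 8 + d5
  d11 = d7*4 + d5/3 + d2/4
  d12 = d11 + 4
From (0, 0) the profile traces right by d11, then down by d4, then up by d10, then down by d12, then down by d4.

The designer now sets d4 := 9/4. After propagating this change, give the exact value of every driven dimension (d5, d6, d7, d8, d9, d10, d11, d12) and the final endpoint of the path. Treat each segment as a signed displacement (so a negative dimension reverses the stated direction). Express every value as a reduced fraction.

d5 = 161/10
d6 = -529/10
d7 = -529/5
d8 = 4901/10
d9 = -1058/5
d10 = 1009/40
d11 = -4987/12
d12 = -4939/12
endpoint = (-4987/12, 51877/120)

Apply edit: d4 := 9/4
  d5 = d2 + 6 + d1/5 = 161/10
  d6 = d5 + 1 - d3*5 = -529/10
  d7 = d6*2 = -529/5
  d8 = d6 + d3 - d7*5 = 4901/10
  d9 = d6*4 = -1058/5
  d10 = d4/2 + 8 + d5 = 1009/40
  d11 = d7*4 + d5/3 + d2/4 = -4987/12
  d12 = d11 + 4 = -4939/12
Walk from origin (0, 0):
  seg 1: right by d11 = -4987/12 → (-4987/12, 0)
  seg 2: down by d4 = 9/4 → (-4987/12, -9/4)
  seg 3: up by d10 = 1009/40 → (-4987/12, 919/40)
  seg 4: down by d12 = -4939/12 → (-4987/12, 52147/120)
  seg 5: down by d4 = 9/4 → (-4987/12, 51877/120)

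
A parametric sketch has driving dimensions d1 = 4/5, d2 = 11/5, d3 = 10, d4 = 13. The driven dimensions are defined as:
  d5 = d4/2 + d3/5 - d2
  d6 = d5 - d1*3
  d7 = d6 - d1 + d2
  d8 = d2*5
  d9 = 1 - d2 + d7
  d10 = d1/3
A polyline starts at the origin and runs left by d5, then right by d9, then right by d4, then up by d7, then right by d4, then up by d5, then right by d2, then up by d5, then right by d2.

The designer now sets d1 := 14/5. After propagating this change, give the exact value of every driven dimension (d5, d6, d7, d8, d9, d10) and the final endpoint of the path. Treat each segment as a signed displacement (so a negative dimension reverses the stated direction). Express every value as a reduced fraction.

Apply edit: d1 := 14/5
  d5 = d4/2 + d3/5 - d2 = 63/10
  d6 = d5 - d1*3 = -21/10
  d7 = d6 - d1 + d2 = -27/10
  d8 = d2*5 = 11
  d9 = 1 - d2 + d7 = -39/10
  d10 = d1/3 = 14/15
Walk from origin (0, 0):
  seg 1: left by d5 = 63/10 → (-63/10, 0)
  seg 2: right by d9 = -39/10 → (-51/5, 0)
  seg 3: right by d4 = 13 → (14/5, 0)
  seg 4: up by d7 = -27/10 → (14/5, -27/10)
  seg 5: right by d4 = 13 → (79/5, -27/10)
  seg 6: up by d5 = 63/10 → (79/5, 18/5)
  seg 7: right by d2 = 11/5 → (18, 18/5)
  seg 8: up by d5 = 63/10 → (18, 99/10)
  seg 9: right by d2 = 11/5 → (101/5, 99/10)

d5 = 63/10
d6 = -21/10
d7 = -27/10
d8 = 11
d9 = -39/10
d10 = 14/15
endpoint = (101/5, 99/10)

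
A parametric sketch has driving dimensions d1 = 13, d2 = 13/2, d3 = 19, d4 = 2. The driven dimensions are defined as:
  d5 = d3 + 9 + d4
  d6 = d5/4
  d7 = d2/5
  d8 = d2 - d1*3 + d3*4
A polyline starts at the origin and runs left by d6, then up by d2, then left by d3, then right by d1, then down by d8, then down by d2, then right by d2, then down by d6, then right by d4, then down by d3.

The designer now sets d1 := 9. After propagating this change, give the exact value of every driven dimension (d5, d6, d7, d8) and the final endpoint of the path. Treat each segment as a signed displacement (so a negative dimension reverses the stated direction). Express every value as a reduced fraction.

d5 = 30
d6 = 15/2
d7 = 13/10
d8 = 111/2
endpoint = (-9, -82)

Apply edit: d1 := 9
  d5 = d3 + 9 + d4 = 30
  d6 = d5/4 = 15/2
  d7 = d2/5 = 13/10
  d8 = d2 - d1*3 + d3*4 = 111/2
Walk from origin (0, 0):
  seg 1: left by d6 = 15/2 → (-15/2, 0)
  seg 2: up by d2 = 13/2 → (-15/2, 13/2)
  seg 3: left by d3 = 19 → (-53/2, 13/2)
  seg 4: right by d1 = 9 → (-35/2, 13/2)
  seg 5: down by d8 = 111/2 → (-35/2, -49)
  seg 6: down by d2 = 13/2 → (-35/2, -111/2)
  seg 7: right by d2 = 13/2 → (-11, -111/2)
  seg 8: down by d6 = 15/2 → (-11, -63)
  seg 9: right by d4 = 2 → (-9, -63)
  seg 10: down by d3 = 19 → (-9, -82)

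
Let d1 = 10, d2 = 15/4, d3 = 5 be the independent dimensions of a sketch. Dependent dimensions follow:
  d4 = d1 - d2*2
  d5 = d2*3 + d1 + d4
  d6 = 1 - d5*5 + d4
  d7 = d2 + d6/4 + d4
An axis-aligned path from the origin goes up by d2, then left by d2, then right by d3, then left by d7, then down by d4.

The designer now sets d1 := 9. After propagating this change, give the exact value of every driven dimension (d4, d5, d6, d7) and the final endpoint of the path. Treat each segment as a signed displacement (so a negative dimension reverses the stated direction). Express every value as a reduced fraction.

Apply edit: d1 := 9
  d4 = d1 - d2*2 = 3/2
  d5 = d2*3 + d1 + d4 = 87/4
  d6 = 1 - d5*5 + d4 = -425/4
  d7 = d2 + d6/4 + d4 = -341/16
Walk from origin (0, 0):
  seg 1: up by d2 = 15/4 → (0, 15/4)
  seg 2: left by d2 = 15/4 → (-15/4, 15/4)
  seg 3: right by d3 = 5 → (5/4, 15/4)
  seg 4: left by d7 = -341/16 → (361/16, 15/4)
  seg 5: down by d4 = 3/2 → (361/16, 9/4)

d4 = 3/2
d5 = 87/4
d6 = -425/4
d7 = -341/16
endpoint = (361/16, 9/4)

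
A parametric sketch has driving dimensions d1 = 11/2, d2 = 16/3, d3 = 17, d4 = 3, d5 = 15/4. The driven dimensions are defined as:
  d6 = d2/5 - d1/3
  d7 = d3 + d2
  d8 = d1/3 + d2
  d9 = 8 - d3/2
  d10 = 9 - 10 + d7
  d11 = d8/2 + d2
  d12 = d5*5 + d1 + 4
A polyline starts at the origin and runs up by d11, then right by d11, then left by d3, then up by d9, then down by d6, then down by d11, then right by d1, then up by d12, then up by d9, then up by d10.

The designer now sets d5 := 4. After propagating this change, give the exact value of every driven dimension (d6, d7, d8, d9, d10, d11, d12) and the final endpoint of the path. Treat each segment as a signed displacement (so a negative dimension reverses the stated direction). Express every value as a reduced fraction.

d6 = -23/30
d7 = 67/3
d8 = 43/6
d9 = -1/2
d10 = 64/3
d11 = 107/12
d12 = 59/2
endpoint = (-31/12, 253/5)

Apply edit: d5 := 4
  d6 = d2/5 - d1/3 = -23/30
  d7 = d3 + d2 = 67/3
  d8 = d1/3 + d2 = 43/6
  d9 = 8 - d3/2 = -1/2
  d10 = 9 - 10 + d7 = 64/3
  d11 = d8/2 + d2 = 107/12
  d12 = d5*5 + d1 + 4 = 59/2
Walk from origin (0, 0):
  seg 1: up by d11 = 107/12 → (0, 107/12)
  seg 2: right by d11 = 107/12 → (107/12, 107/12)
  seg 3: left by d3 = 17 → (-97/12, 107/12)
  seg 4: up by d9 = -1/2 → (-97/12, 101/12)
  seg 5: down by d6 = -23/30 → (-97/12, 551/60)
  seg 6: down by d11 = 107/12 → (-97/12, 4/15)
  seg 7: right by d1 = 11/2 → (-31/12, 4/15)
  seg 8: up by d12 = 59/2 → (-31/12, 893/30)
  seg 9: up by d9 = -1/2 → (-31/12, 439/15)
  seg 10: up by d10 = 64/3 → (-31/12, 253/5)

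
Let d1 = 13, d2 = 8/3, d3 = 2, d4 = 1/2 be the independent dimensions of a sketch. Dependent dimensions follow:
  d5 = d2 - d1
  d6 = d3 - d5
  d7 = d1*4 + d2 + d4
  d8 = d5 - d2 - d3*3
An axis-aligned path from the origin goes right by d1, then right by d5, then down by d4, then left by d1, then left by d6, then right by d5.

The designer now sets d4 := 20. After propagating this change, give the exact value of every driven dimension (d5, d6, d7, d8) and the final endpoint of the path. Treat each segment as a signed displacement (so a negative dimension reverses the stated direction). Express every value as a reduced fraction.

Apply edit: d4 := 20
  d5 = d2 - d1 = -31/3
  d6 = d3 - d5 = 37/3
  d7 = d1*4 + d2 + d4 = 224/3
  d8 = d5 - d2 - d3*3 = -19
Walk from origin (0, 0):
  seg 1: right by d1 = 13 → (13, 0)
  seg 2: right by d5 = -31/3 → (8/3, 0)
  seg 3: down by d4 = 20 → (8/3, -20)
  seg 4: left by d1 = 13 → (-31/3, -20)
  seg 5: left by d6 = 37/3 → (-68/3, -20)
  seg 6: right by d5 = -31/3 → (-33, -20)

d5 = -31/3
d6 = 37/3
d7 = 224/3
d8 = -19
endpoint = (-33, -20)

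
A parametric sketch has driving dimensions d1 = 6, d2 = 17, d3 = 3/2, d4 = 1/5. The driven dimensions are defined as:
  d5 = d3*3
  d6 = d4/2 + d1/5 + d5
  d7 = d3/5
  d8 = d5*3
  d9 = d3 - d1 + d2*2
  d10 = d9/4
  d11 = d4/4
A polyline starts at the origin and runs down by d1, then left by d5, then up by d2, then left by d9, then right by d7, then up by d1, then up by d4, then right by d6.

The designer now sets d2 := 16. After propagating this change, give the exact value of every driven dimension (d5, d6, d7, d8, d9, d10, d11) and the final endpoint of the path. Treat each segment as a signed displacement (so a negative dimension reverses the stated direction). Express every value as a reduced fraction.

d5 = 9/2
d6 = 29/5
d7 = 3/10
d8 = 27/2
d9 = 55/2
d10 = 55/8
d11 = 1/20
endpoint = (-259/10, 81/5)

Apply edit: d2 := 16
  d5 = d3*3 = 9/2
  d6 = d4/2 + d1/5 + d5 = 29/5
  d7 = d3/5 = 3/10
  d8 = d5*3 = 27/2
  d9 = d3 - d1 + d2*2 = 55/2
  d10 = d9/4 = 55/8
  d11 = d4/4 = 1/20
Walk from origin (0, 0):
  seg 1: down by d1 = 6 → (0, -6)
  seg 2: left by d5 = 9/2 → (-9/2, -6)
  seg 3: up by d2 = 16 → (-9/2, 10)
  seg 4: left by d9 = 55/2 → (-32, 10)
  seg 5: right by d7 = 3/10 → (-317/10, 10)
  seg 6: up by d1 = 6 → (-317/10, 16)
  seg 7: up by d4 = 1/5 → (-317/10, 81/5)
  seg 8: right by d6 = 29/5 → (-259/10, 81/5)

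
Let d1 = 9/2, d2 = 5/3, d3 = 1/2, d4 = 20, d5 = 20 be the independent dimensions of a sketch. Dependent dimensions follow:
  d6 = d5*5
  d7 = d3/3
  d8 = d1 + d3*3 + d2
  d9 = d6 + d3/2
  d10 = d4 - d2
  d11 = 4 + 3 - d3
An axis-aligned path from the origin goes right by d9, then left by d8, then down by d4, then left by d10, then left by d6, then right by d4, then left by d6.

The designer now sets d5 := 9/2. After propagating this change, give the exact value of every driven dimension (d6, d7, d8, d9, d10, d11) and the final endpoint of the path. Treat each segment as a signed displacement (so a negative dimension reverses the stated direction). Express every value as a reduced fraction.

Apply edit: d5 := 9/2
  d6 = d5*5 = 45/2
  d7 = d3/3 = 1/6
  d8 = d1 + d3*3 + d2 = 23/3
  d9 = d6 + d3/2 = 91/4
  d10 = d4 - d2 = 55/3
  d11 = 4 + 3 - d3 = 13/2
Walk from origin (0, 0):
  seg 1: right by d9 = 91/4 → (91/4, 0)
  seg 2: left by d8 = 23/3 → (181/12, 0)
  seg 3: down by d4 = 20 → (181/12, -20)
  seg 4: left by d10 = 55/3 → (-13/4, -20)
  seg 5: left by d6 = 45/2 → (-103/4, -20)
  seg 6: right by d4 = 20 → (-23/4, -20)
  seg 7: left by d6 = 45/2 → (-113/4, -20)

d6 = 45/2
d7 = 1/6
d8 = 23/3
d9 = 91/4
d10 = 55/3
d11 = 13/2
endpoint = (-113/4, -20)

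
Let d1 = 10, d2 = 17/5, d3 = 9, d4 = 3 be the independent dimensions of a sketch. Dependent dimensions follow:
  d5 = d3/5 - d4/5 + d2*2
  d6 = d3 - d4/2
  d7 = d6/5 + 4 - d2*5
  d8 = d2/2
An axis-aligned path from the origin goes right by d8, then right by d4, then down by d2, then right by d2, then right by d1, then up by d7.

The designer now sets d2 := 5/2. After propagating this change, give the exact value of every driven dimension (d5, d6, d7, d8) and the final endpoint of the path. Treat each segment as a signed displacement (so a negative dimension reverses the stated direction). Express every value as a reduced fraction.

Apply edit: d2 := 5/2
  d5 = d3/5 - d4/5 + d2*2 = 31/5
  d6 = d3 - d4/2 = 15/2
  d7 = d6/5 + 4 - d2*5 = -7
  d8 = d2/2 = 5/4
Walk from origin (0, 0):
  seg 1: right by d8 = 5/4 → (5/4, 0)
  seg 2: right by d4 = 3 → (17/4, 0)
  seg 3: down by d2 = 5/2 → (17/4, -5/2)
  seg 4: right by d2 = 5/2 → (27/4, -5/2)
  seg 5: right by d1 = 10 → (67/4, -5/2)
  seg 6: up by d7 = -7 → (67/4, -19/2)

d5 = 31/5
d6 = 15/2
d7 = -7
d8 = 5/4
endpoint = (67/4, -19/2)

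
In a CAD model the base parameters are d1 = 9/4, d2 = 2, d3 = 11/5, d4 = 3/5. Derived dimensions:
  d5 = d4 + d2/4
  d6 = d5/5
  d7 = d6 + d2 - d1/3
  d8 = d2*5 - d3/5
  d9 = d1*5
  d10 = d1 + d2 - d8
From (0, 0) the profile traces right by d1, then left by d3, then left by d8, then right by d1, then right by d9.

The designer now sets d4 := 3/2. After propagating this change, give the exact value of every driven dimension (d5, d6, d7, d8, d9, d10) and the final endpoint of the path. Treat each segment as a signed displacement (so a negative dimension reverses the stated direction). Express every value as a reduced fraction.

d5 = 2
d6 = 2/5
d7 = 33/20
d8 = 239/25
d9 = 45/4
d10 = -531/100
endpoint = (399/100, 0)

Apply edit: d4 := 3/2
  d5 = d4 + d2/4 = 2
  d6 = d5/5 = 2/5
  d7 = d6 + d2 - d1/3 = 33/20
  d8 = d2*5 - d3/5 = 239/25
  d9 = d1*5 = 45/4
  d10 = d1 + d2 - d8 = -531/100
Walk from origin (0, 0):
  seg 1: right by d1 = 9/4 → (9/4, 0)
  seg 2: left by d3 = 11/5 → (1/20, 0)
  seg 3: left by d8 = 239/25 → (-951/100, 0)
  seg 4: right by d1 = 9/4 → (-363/50, 0)
  seg 5: right by d9 = 45/4 → (399/100, 0)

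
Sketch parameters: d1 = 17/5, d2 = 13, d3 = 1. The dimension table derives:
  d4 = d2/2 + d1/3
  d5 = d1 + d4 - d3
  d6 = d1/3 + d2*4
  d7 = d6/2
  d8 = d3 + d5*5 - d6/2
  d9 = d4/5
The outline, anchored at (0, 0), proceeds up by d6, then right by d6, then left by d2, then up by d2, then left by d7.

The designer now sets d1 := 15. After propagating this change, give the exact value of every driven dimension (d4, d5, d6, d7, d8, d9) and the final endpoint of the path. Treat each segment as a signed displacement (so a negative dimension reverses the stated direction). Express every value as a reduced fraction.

Apply edit: d1 := 15
  d4 = d2/2 + d1/3 = 23/2
  d5 = d1 + d4 - d3 = 51/2
  d6 = d1/3 + d2*4 = 57
  d7 = d6/2 = 57/2
  d8 = d3 + d5*5 - d6/2 = 100
  d9 = d4/5 = 23/10
Walk from origin (0, 0):
  seg 1: up by d6 = 57 → (0, 57)
  seg 2: right by d6 = 57 → (57, 57)
  seg 3: left by d2 = 13 → (44, 57)
  seg 4: up by d2 = 13 → (44, 70)
  seg 5: left by d7 = 57/2 → (31/2, 70)

d4 = 23/2
d5 = 51/2
d6 = 57
d7 = 57/2
d8 = 100
d9 = 23/10
endpoint = (31/2, 70)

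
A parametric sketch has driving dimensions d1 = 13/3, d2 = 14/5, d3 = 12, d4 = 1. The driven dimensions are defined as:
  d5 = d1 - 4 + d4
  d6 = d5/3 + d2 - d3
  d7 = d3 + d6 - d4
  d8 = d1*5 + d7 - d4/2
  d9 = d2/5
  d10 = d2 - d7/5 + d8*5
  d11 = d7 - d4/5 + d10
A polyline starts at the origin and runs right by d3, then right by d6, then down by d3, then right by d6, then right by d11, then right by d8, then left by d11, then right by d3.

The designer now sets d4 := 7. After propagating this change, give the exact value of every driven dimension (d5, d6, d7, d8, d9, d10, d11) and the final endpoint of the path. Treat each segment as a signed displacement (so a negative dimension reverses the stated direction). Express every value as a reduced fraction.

d5 = 22/3
d6 = -304/45
d7 = -79/45
d8 = 1477/90
d9 = 14/25
d10 = 12781/150
d11 = 36923/450
endpoint = (269/10, -12)

Apply edit: d4 := 7
  d5 = d1 - 4 + d4 = 22/3
  d6 = d5/3 + d2 - d3 = -304/45
  d7 = d3 + d6 - d4 = -79/45
  d8 = d1*5 + d7 - d4/2 = 1477/90
  d9 = d2/5 = 14/25
  d10 = d2 - d7/5 + d8*5 = 12781/150
  d11 = d7 - d4/5 + d10 = 36923/450
Walk from origin (0, 0):
  seg 1: right by d3 = 12 → (12, 0)
  seg 2: right by d6 = -304/45 → (236/45, 0)
  seg 3: down by d3 = 12 → (236/45, -12)
  seg 4: right by d6 = -304/45 → (-68/45, -12)
  seg 5: right by d11 = 36923/450 → (4027/50, -12)
  seg 6: right by d8 = 1477/90 → (21814/225, -12)
  seg 7: left by d11 = 36923/450 → (149/10, -12)
  seg 8: right by d3 = 12 → (269/10, -12)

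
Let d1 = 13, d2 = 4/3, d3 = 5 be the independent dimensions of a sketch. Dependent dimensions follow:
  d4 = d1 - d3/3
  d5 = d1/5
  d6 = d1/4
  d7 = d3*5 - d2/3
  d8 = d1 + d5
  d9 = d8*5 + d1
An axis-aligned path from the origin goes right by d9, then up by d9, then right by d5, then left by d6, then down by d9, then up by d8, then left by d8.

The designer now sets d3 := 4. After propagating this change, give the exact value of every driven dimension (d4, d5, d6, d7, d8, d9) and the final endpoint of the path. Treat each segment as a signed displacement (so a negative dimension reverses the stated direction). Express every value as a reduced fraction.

d4 = 35/3
d5 = 13/5
d6 = 13/4
d7 = 176/9
d8 = 78/5
d9 = 91
endpoint = (299/4, 78/5)

Apply edit: d3 := 4
  d4 = d1 - d3/3 = 35/3
  d5 = d1/5 = 13/5
  d6 = d1/4 = 13/4
  d7 = d3*5 - d2/3 = 176/9
  d8 = d1 + d5 = 78/5
  d9 = d8*5 + d1 = 91
Walk from origin (0, 0):
  seg 1: right by d9 = 91 → (91, 0)
  seg 2: up by d9 = 91 → (91, 91)
  seg 3: right by d5 = 13/5 → (468/5, 91)
  seg 4: left by d6 = 13/4 → (1807/20, 91)
  seg 5: down by d9 = 91 → (1807/20, 0)
  seg 6: up by d8 = 78/5 → (1807/20, 78/5)
  seg 7: left by d8 = 78/5 → (299/4, 78/5)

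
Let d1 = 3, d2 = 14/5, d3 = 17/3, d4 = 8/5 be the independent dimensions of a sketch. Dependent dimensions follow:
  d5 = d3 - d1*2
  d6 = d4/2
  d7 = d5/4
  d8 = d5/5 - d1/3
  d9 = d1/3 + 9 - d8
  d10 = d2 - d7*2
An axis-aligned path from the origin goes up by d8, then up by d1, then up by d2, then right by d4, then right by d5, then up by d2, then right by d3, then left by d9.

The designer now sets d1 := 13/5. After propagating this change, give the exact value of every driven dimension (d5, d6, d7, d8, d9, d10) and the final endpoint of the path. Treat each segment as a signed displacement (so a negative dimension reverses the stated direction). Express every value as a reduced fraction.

d5 = 7/15
d6 = 4/5
d7 = 7/60
d8 = -58/75
d9 = 266/25
d10 = 77/30
endpoint = (-218/75, 557/75)

Apply edit: d1 := 13/5
  d5 = d3 - d1*2 = 7/15
  d6 = d4/2 = 4/5
  d7 = d5/4 = 7/60
  d8 = d5/5 - d1/3 = -58/75
  d9 = d1/3 + 9 - d8 = 266/25
  d10 = d2 - d7*2 = 77/30
Walk from origin (0, 0):
  seg 1: up by d8 = -58/75 → (0, -58/75)
  seg 2: up by d1 = 13/5 → (0, 137/75)
  seg 3: up by d2 = 14/5 → (0, 347/75)
  seg 4: right by d4 = 8/5 → (8/5, 347/75)
  seg 5: right by d5 = 7/15 → (31/15, 347/75)
  seg 6: up by d2 = 14/5 → (31/15, 557/75)
  seg 7: right by d3 = 17/3 → (116/15, 557/75)
  seg 8: left by d9 = 266/25 → (-218/75, 557/75)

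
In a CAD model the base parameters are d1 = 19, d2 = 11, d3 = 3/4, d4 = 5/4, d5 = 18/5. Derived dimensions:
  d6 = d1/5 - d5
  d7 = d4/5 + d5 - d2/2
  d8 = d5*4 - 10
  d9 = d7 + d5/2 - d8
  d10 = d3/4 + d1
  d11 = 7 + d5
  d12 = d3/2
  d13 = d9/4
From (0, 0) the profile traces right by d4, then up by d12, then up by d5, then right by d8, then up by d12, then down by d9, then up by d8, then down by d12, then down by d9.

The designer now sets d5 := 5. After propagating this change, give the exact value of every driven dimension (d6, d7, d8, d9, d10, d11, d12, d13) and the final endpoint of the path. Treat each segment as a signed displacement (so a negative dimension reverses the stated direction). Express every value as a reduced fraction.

d6 = -6/5
d7 = -1/4
d8 = 10
d9 = -31/4
d10 = 307/16
d11 = 12
d12 = 3/8
d13 = -31/16
endpoint = (45/4, 247/8)

Apply edit: d5 := 5
  d6 = d1/5 - d5 = -6/5
  d7 = d4/5 + d5 - d2/2 = -1/4
  d8 = d5*4 - 10 = 10
  d9 = d7 + d5/2 - d8 = -31/4
  d10 = d3/4 + d1 = 307/16
  d11 = 7 + d5 = 12
  d12 = d3/2 = 3/8
  d13 = d9/4 = -31/16
Walk from origin (0, 0):
  seg 1: right by d4 = 5/4 → (5/4, 0)
  seg 2: up by d12 = 3/8 → (5/4, 3/8)
  seg 3: up by d5 = 5 → (5/4, 43/8)
  seg 4: right by d8 = 10 → (45/4, 43/8)
  seg 5: up by d12 = 3/8 → (45/4, 23/4)
  seg 6: down by d9 = -31/4 → (45/4, 27/2)
  seg 7: up by d8 = 10 → (45/4, 47/2)
  seg 8: down by d12 = 3/8 → (45/4, 185/8)
  seg 9: down by d9 = -31/4 → (45/4, 247/8)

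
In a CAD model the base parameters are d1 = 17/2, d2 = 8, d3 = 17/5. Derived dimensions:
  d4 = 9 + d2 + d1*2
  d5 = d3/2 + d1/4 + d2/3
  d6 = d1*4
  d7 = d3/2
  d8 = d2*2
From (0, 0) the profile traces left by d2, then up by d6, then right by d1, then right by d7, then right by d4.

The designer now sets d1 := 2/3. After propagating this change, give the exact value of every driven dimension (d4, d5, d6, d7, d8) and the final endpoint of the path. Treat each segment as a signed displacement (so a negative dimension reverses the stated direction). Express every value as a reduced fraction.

Apply edit: d1 := 2/3
  d4 = 9 + d2 + d1*2 = 55/3
  d5 = d3/2 + d1/4 + d2/3 = 68/15
  d6 = d1*4 = 8/3
  d7 = d3/2 = 17/10
  d8 = d2*2 = 16
Walk from origin (0, 0):
  seg 1: left by d2 = 8 → (-8, 0)
  seg 2: up by d6 = 8/3 → (-8, 8/3)
  seg 3: right by d1 = 2/3 → (-22/3, 8/3)
  seg 4: right by d7 = 17/10 → (-169/30, 8/3)
  seg 5: right by d4 = 55/3 → (127/10, 8/3)

d4 = 55/3
d5 = 68/15
d6 = 8/3
d7 = 17/10
d8 = 16
endpoint = (127/10, 8/3)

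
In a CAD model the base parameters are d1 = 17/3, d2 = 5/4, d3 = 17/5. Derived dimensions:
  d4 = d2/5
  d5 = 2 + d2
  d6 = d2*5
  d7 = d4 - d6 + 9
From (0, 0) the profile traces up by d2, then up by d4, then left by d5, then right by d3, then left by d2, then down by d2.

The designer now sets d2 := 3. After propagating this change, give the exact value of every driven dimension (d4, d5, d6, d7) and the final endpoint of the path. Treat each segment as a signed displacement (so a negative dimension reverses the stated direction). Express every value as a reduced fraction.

d4 = 3/5
d5 = 5
d6 = 15
d7 = -27/5
endpoint = (-23/5, 3/5)

Apply edit: d2 := 3
  d4 = d2/5 = 3/5
  d5 = 2 + d2 = 5
  d6 = d2*5 = 15
  d7 = d4 - d6 + 9 = -27/5
Walk from origin (0, 0):
  seg 1: up by d2 = 3 → (0, 3)
  seg 2: up by d4 = 3/5 → (0, 18/5)
  seg 3: left by d5 = 5 → (-5, 18/5)
  seg 4: right by d3 = 17/5 → (-8/5, 18/5)
  seg 5: left by d2 = 3 → (-23/5, 18/5)
  seg 6: down by d2 = 3 → (-23/5, 3/5)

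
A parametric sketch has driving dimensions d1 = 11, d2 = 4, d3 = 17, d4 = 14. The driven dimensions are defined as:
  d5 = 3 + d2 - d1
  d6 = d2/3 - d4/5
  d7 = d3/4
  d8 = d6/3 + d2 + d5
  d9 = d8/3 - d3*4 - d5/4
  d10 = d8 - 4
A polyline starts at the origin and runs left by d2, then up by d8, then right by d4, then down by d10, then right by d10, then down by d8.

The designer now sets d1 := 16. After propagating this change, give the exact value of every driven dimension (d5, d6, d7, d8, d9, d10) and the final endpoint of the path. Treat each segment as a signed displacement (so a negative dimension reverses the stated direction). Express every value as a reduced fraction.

d5 = -9
d6 = -22/15
d7 = 17/4
d8 = -247/45
d9 = -36493/540
d10 = -427/45
endpoint = (23/45, 427/45)

Apply edit: d1 := 16
  d5 = 3 + d2 - d1 = -9
  d6 = d2/3 - d4/5 = -22/15
  d7 = d3/4 = 17/4
  d8 = d6/3 + d2 + d5 = -247/45
  d9 = d8/3 - d3*4 - d5/4 = -36493/540
  d10 = d8 - 4 = -427/45
Walk from origin (0, 0):
  seg 1: left by d2 = 4 → (-4, 0)
  seg 2: up by d8 = -247/45 → (-4, -247/45)
  seg 3: right by d4 = 14 → (10, -247/45)
  seg 4: down by d10 = -427/45 → (10, 4)
  seg 5: right by d10 = -427/45 → (23/45, 4)
  seg 6: down by d8 = -247/45 → (23/45, 427/45)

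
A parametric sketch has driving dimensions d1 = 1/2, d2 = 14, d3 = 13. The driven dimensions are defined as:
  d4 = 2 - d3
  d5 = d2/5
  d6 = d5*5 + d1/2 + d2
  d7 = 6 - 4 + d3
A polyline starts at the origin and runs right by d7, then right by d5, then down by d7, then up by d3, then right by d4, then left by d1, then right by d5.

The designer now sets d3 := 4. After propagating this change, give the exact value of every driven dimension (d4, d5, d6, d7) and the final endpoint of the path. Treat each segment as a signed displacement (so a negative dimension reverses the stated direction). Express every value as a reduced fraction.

Apply edit: d3 := 4
  d4 = 2 - d3 = -2
  d5 = d2/5 = 14/5
  d6 = d5*5 + d1/2 + d2 = 113/4
  d7 = 6 - 4 + d3 = 6
Walk from origin (0, 0):
  seg 1: right by d7 = 6 → (6, 0)
  seg 2: right by d5 = 14/5 → (44/5, 0)
  seg 3: down by d7 = 6 → (44/5, -6)
  seg 4: up by d3 = 4 → (44/5, -2)
  seg 5: right by d4 = -2 → (34/5, -2)
  seg 6: left by d1 = 1/2 → (63/10, -2)
  seg 7: right by d5 = 14/5 → (91/10, -2)

d4 = -2
d5 = 14/5
d6 = 113/4
d7 = 6
endpoint = (91/10, -2)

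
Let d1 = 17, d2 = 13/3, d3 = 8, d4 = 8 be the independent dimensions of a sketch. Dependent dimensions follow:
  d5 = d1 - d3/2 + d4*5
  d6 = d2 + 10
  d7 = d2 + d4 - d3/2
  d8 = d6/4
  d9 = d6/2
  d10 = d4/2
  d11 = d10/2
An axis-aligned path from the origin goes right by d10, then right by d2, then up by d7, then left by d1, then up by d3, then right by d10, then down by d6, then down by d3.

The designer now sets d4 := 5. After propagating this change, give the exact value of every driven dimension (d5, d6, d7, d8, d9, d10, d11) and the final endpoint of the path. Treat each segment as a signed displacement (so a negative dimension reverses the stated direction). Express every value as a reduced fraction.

d5 = 38
d6 = 43/3
d7 = 16/3
d8 = 43/12
d9 = 43/6
d10 = 5/2
d11 = 5/4
endpoint = (-23/3, -9)

Apply edit: d4 := 5
  d5 = d1 - d3/2 + d4*5 = 38
  d6 = d2 + 10 = 43/3
  d7 = d2 + d4 - d3/2 = 16/3
  d8 = d6/4 = 43/12
  d9 = d6/2 = 43/6
  d10 = d4/2 = 5/2
  d11 = d10/2 = 5/4
Walk from origin (0, 0):
  seg 1: right by d10 = 5/2 → (5/2, 0)
  seg 2: right by d2 = 13/3 → (41/6, 0)
  seg 3: up by d7 = 16/3 → (41/6, 16/3)
  seg 4: left by d1 = 17 → (-61/6, 16/3)
  seg 5: up by d3 = 8 → (-61/6, 40/3)
  seg 6: right by d10 = 5/2 → (-23/3, 40/3)
  seg 7: down by d6 = 43/3 → (-23/3, -1)
  seg 8: down by d3 = 8 → (-23/3, -9)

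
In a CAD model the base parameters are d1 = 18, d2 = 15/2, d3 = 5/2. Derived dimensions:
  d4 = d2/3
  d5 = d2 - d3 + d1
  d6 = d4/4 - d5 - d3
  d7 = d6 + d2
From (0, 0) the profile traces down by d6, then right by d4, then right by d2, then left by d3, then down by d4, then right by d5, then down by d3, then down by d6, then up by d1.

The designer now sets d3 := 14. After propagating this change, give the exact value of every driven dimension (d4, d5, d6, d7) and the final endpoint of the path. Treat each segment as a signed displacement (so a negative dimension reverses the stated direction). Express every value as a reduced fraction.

d4 = 5/2
d5 = 23/2
d6 = -199/8
d7 = -139/8
endpoint = (15/2, 205/4)

Apply edit: d3 := 14
  d4 = d2/3 = 5/2
  d5 = d2 - d3 + d1 = 23/2
  d6 = d4/4 - d5 - d3 = -199/8
  d7 = d6 + d2 = -139/8
Walk from origin (0, 0):
  seg 1: down by d6 = -199/8 → (0, 199/8)
  seg 2: right by d4 = 5/2 → (5/2, 199/8)
  seg 3: right by d2 = 15/2 → (10, 199/8)
  seg 4: left by d3 = 14 → (-4, 199/8)
  seg 5: down by d4 = 5/2 → (-4, 179/8)
  seg 6: right by d5 = 23/2 → (15/2, 179/8)
  seg 7: down by d3 = 14 → (15/2, 67/8)
  seg 8: down by d6 = -199/8 → (15/2, 133/4)
  seg 9: up by d1 = 18 → (15/2, 205/4)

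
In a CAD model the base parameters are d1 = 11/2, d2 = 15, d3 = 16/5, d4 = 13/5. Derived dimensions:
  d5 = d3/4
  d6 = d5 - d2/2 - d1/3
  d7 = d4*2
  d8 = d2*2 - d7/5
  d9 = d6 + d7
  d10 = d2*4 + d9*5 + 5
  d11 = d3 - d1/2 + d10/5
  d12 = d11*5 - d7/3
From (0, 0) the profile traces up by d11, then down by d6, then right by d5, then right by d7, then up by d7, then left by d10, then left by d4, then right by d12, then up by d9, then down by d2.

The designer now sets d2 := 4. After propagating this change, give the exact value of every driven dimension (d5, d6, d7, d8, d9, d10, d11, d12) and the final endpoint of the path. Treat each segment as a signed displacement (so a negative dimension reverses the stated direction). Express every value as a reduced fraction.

d5 = 4/5
d6 = -91/30
d7 = 26/5
d8 = 174/25
d9 = 13/6
d10 = 191/6
d11 = 409/60
d12 = 647/20
endpoint = (47/12, 793/60)

Apply edit: d2 := 4
  d5 = d3/4 = 4/5
  d6 = d5 - d2/2 - d1/3 = -91/30
  d7 = d4*2 = 26/5
  d8 = d2*2 - d7/5 = 174/25
  d9 = d6 + d7 = 13/6
  d10 = d2*4 + d9*5 + 5 = 191/6
  d11 = d3 - d1/2 + d10/5 = 409/60
  d12 = d11*5 - d7/3 = 647/20
Walk from origin (0, 0):
  seg 1: up by d11 = 409/60 → (0, 409/60)
  seg 2: down by d6 = -91/30 → (0, 197/20)
  seg 3: right by d5 = 4/5 → (4/5, 197/20)
  seg 4: right by d7 = 26/5 → (6, 197/20)
  seg 5: up by d7 = 26/5 → (6, 301/20)
  seg 6: left by d10 = 191/6 → (-155/6, 301/20)
  seg 7: left by d4 = 13/5 → (-853/30, 301/20)
  seg 8: right by d12 = 647/20 → (47/12, 301/20)
  seg 9: up by d9 = 13/6 → (47/12, 1033/60)
  seg 10: down by d2 = 4 → (47/12, 793/60)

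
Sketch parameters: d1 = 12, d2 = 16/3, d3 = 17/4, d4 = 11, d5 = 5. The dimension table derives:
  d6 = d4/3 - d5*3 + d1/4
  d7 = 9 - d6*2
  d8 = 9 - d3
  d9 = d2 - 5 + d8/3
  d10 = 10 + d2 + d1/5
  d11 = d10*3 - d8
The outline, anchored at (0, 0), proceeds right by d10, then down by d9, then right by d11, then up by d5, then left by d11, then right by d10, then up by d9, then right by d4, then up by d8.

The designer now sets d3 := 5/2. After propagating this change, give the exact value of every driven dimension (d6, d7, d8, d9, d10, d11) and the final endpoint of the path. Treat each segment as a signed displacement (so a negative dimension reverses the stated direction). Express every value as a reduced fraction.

d6 = -25/3
d7 = 77/3
d8 = 13/2
d9 = 5/2
d10 = 266/15
d11 = 467/10
endpoint = (697/15, 23/2)

Apply edit: d3 := 5/2
  d6 = d4/3 - d5*3 + d1/4 = -25/3
  d7 = 9 - d6*2 = 77/3
  d8 = 9 - d3 = 13/2
  d9 = d2 - 5 + d8/3 = 5/2
  d10 = 10 + d2 + d1/5 = 266/15
  d11 = d10*3 - d8 = 467/10
Walk from origin (0, 0):
  seg 1: right by d10 = 266/15 → (266/15, 0)
  seg 2: down by d9 = 5/2 → (266/15, -5/2)
  seg 3: right by d11 = 467/10 → (1933/30, -5/2)
  seg 4: up by d5 = 5 → (1933/30, 5/2)
  seg 5: left by d11 = 467/10 → (266/15, 5/2)
  seg 6: right by d10 = 266/15 → (532/15, 5/2)
  seg 7: up by d9 = 5/2 → (532/15, 5)
  seg 8: right by d4 = 11 → (697/15, 5)
  seg 9: up by d8 = 13/2 → (697/15, 23/2)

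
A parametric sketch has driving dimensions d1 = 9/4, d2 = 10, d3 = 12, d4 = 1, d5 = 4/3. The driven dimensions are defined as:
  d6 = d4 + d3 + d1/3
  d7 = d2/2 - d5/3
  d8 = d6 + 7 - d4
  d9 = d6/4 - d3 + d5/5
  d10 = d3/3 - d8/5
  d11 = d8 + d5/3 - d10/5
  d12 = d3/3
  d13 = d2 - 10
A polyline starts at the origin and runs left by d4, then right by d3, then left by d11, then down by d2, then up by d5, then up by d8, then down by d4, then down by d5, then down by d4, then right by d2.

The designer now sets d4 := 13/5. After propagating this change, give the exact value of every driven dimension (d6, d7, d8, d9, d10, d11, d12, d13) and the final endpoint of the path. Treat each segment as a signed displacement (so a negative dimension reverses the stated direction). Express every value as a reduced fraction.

d6 = 307/20
d7 = 41/9
d8 = 79/4
d9 = -379/48
d10 = 1/20
d11 = 9083/450
d12 = 4
d13 = 0
endpoint = (-353/450, 91/20)

Apply edit: d4 := 13/5
  d6 = d4 + d3 + d1/3 = 307/20
  d7 = d2/2 - d5/3 = 41/9
  d8 = d6 + 7 - d4 = 79/4
  d9 = d6/4 - d3 + d5/5 = -379/48
  d10 = d3/3 - d8/5 = 1/20
  d11 = d8 + d5/3 - d10/5 = 9083/450
  d12 = d3/3 = 4
  d13 = d2 - 10 = 0
Walk from origin (0, 0):
  seg 1: left by d4 = 13/5 → (-13/5, 0)
  seg 2: right by d3 = 12 → (47/5, 0)
  seg 3: left by d11 = 9083/450 → (-4853/450, 0)
  seg 4: down by d2 = 10 → (-4853/450, -10)
  seg 5: up by d5 = 4/3 → (-4853/450, -26/3)
  seg 6: up by d8 = 79/4 → (-4853/450, 133/12)
  seg 7: down by d4 = 13/5 → (-4853/450, 509/60)
  seg 8: down by d5 = 4/3 → (-4853/450, 143/20)
  seg 9: down by d4 = 13/5 → (-4853/450, 91/20)
  seg 10: right by d2 = 10 → (-353/450, 91/20)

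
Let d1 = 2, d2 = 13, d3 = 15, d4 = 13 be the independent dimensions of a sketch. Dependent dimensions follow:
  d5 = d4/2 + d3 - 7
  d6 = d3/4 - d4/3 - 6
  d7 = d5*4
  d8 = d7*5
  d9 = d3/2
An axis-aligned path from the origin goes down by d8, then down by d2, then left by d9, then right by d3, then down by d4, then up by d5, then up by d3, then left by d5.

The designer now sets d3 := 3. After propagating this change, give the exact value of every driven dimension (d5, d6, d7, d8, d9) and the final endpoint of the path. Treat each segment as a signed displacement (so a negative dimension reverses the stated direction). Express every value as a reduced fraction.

Apply edit: d3 := 3
  d5 = d4/2 + d3 - 7 = 5/2
  d6 = d3/4 - d4/3 - 6 = -115/12
  d7 = d5*4 = 10
  d8 = d7*5 = 50
  d9 = d3/2 = 3/2
Walk from origin (0, 0):
  seg 1: down by d8 = 50 → (0, -50)
  seg 2: down by d2 = 13 → (0, -63)
  seg 3: left by d9 = 3/2 → (-3/2, -63)
  seg 4: right by d3 = 3 → (3/2, -63)
  seg 5: down by d4 = 13 → (3/2, -76)
  seg 6: up by d5 = 5/2 → (3/2, -147/2)
  seg 7: up by d3 = 3 → (3/2, -141/2)
  seg 8: left by d5 = 5/2 → (-1, -141/2)

d5 = 5/2
d6 = -115/12
d7 = 10
d8 = 50
d9 = 3/2
endpoint = (-1, -141/2)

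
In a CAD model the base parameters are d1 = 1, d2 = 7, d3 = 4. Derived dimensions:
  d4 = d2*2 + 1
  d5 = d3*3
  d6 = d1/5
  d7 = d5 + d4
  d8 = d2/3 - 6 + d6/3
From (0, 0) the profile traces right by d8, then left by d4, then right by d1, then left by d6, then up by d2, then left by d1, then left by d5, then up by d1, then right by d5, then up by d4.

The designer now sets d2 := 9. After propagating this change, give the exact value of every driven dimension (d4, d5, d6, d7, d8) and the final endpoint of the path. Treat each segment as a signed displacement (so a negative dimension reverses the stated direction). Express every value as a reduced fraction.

d4 = 19
d5 = 12
d6 = 1/5
d7 = 31
d8 = -44/15
endpoint = (-332/15, 29)

Apply edit: d2 := 9
  d4 = d2*2 + 1 = 19
  d5 = d3*3 = 12
  d6 = d1/5 = 1/5
  d7 = d5 + d4 = 31
  d8 = d2/3 - 6 + d6/3 = -44/15
Walk from origin (0, 0):
  seg 1: right by d8 = -44/15 → (-44/15, 0)
  seg 2: left by d4 = 19 → (-329/15, 0)
  seg 3: right by d1 = 1 → (-314/15, 0)
  seg 4: left by d6 = 1/5 → (-317/15, 0)
  seg 5: up by d2 = 9 → (-317/15, 9)
  seg 6: left by d1 = 1 → (-332/15, 9)
  seg 7: left by d5 = 12 → (-512/15, 9)
  seg 8: up by d1 = 1 → (-512/15, 10)
  seg 9: right by d5 = 12 → (-332/15, 10)
  seg 10: up by d4 = 19 → (-332/15, 29)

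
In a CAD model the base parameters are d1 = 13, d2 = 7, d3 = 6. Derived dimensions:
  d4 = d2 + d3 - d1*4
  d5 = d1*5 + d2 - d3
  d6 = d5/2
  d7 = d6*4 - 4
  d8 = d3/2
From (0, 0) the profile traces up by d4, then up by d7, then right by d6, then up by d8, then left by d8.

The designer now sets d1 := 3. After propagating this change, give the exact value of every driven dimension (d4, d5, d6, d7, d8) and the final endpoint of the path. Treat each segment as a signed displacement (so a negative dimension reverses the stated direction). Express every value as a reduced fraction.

d4 = 1
d5 = 16
d6 = 8
d7 = 28
d8 = 3
endpoint = (5, 32)

Apply edit: d1 := 3
  d4 = d2 + d3 - d1*4 = 1
  d5 = d1*5 + d2 - d3 = 16
  d6 = d5/2 = 8
  d7 = d6*4 - 4 = 28
  d8 = d3/2 = 3
Walk from origin (0, 0):
  seg 1: up by d4 = 1 → (0, 1)
  seg 2: up by d7 = 28 → (0, 29)
  seg 3: right by d6 = 8 → (8, 29)
  seg 4: up by d8 = 3 → (8, 32)
  seg 5: left by d8 = 3 → (5, 32)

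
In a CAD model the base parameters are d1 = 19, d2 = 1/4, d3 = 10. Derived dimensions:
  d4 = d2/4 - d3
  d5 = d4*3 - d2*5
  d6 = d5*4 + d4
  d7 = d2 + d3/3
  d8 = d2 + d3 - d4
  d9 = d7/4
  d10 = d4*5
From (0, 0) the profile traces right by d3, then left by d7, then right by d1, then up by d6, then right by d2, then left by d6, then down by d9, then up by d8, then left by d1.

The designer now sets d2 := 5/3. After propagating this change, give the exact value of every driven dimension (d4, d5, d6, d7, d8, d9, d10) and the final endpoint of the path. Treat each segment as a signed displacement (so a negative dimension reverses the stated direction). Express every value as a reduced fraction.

d4 = -115/12
d5 = -445/12
d6 = -1895/12
d7 = 5
d8 = 85/4
d9 = 5/4
d10 = -575/12
endpoint = (1975/12, -1655/12)

Apply edit: d2 := 5/3
  d4 = d2/4 - d3 = -115/12
  d5 = d4*3 - d2*5 = -445/12
  d6 = d5*4 + d4 = -1895/12
  d7 = d2 + d3/3 = 5
  d8 = d2 + d3 - d4 = 85/4
  d9 = d7/4 = 5/4
  d10 = d4*5 = -575/12
Walk from origin (0, 0):
  seg 1: right by d3 = 10 → (10, 0)
  seg 2: left by d7 = 5 → (5, 0)
  seg 3: right by d1 = 19 → (24, 0)
  seg 4: up by d6 = -1895/12 → (24, -1895/12)
  seg 5: right by d2 = 5/3 → (77/3, -1895/12)
  seg 6: left by d6 = -1895/12 → (2203/12, -1895/12)
  seg 7: down by d9 = 5/4 → (2203/12, -955/6)
  seg 8: up by d8 = 85/4 → (2203/12, -1655/12)
  seg 9: left by d1 = 19 → (1975/12, -1655/12)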